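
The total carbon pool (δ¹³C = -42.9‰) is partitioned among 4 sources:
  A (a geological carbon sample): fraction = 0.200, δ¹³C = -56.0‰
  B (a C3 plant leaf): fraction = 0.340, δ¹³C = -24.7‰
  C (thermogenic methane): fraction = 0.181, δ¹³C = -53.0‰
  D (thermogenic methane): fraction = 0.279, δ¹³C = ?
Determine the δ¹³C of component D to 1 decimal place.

-49.1‰

Isotope mass balance: δ_bulk = Σ fᵢ·δᵢ.
-42.9 = 0.200×(-56.0) + 0.340×(-24.7) + 0.181×(-53.0) + 0.279×δ_D
0.279·δ_D = -42.9 − (-29.191) = -13.709
δ_D = -13.709 / 0.279 = -49.14‰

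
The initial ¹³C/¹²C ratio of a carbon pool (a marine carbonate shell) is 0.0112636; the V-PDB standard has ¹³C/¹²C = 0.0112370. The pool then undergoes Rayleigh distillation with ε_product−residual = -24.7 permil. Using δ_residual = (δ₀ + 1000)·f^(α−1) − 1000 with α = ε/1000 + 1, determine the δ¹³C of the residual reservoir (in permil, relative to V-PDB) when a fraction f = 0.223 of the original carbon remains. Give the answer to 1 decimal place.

40.2 permil

δ₀ = (0.0112636/0.0112370 − 1)×1000 = (1.002367 − 1)×1000 = 2.367 permil
α − 1 = ε/1000 = -0.0247
f^(α−1) = 0.223^(-0.0247) = 1.037760
δ_res = (2.367 + 1000) × 1.037760 − 1000 = 1040.216 − 1000 = 40.22 permil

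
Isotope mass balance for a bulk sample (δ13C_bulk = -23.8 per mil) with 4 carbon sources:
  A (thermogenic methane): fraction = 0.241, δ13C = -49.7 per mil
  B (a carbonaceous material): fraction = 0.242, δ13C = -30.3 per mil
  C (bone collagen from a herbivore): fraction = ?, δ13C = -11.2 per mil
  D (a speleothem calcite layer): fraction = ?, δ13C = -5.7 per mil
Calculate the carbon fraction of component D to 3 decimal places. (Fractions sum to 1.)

0.236

Let f_D and f_C be the unknown fractions; fractions sum to 1 so f_D + f_C = 0.517.
Mass balance: Σ fᵢ·δᵢ = δ_bulk ⇒ f_D·(-5.7) + f_C·(-11.2) = -23.8 − (-19.310) = -4.490
Substitute f_C = 0.517 − f_D:
f_D·(-5.7 − -11.2) = -4.490 − 0.517×(-11.2) = 1.301
f_D = 1.301 / 5.5 = 0.2365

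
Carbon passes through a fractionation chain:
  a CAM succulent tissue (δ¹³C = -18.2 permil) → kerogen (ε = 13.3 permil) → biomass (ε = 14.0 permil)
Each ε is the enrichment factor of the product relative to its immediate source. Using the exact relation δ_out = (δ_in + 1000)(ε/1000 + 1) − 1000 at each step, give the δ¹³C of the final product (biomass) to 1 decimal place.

step 1: δ = (-18.20 + 1000)·(13.3/1000 + 1) − 1000 = -5.14 permil
step 2: δ = (-5.14 + 1000)·(14.0/1000 + 1) − 1000 = 8.79 permil

8.8 permil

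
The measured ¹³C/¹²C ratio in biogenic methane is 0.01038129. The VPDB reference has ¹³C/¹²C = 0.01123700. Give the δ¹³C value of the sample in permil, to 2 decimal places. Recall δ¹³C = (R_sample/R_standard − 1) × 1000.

δ¹³C = (R_sample / R_standard − 1) × 1000
R_sample / R_standard = 0.01038129 / 0.01123700 = 0.923849
δ¹³C = (0.923849 − 1) × 1000 = -76.151 permil

-76.15 permil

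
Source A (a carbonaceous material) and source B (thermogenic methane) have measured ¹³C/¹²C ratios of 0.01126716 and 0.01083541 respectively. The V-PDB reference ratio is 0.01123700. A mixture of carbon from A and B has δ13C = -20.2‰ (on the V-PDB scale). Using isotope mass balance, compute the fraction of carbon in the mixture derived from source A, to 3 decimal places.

δ_A = (0.01126716/0.01123700 − 1)×1000 = (1.002684 − 1)×1000 = 2.684‰
δ_B = (0.01083541/0.01123700 − 1)×1000 = (0.964262 − 1)×1000 = -35.738‰
f_A = (δ_mix − δ_B)/(δ_A − δ_B) = (-20.2 − (-35.738))/(2.684 − (-35.738))
f_A = 15.538 / 38.422 = 0.4044

0.404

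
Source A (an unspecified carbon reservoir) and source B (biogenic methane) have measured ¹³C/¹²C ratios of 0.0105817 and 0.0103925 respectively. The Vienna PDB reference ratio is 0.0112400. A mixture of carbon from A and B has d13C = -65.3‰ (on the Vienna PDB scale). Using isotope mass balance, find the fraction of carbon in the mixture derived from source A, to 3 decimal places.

δ_A = (0.0105817/0.0112400 − 1)×1000 = (0.941432 − 1)×1000 = -58.568‰
δ_B = (0.0103925/0.0112400 − 1)×1000 = (0.924600 − 1)×1000 = -75.400‰
f_A = (δ_mix − δ_B)/(δ_A − δ_B) = (-65.3 − (-75.400))/(-58.568 − (-75.400))
f_A = 10.100 / 16.833 = 0.6000

0.600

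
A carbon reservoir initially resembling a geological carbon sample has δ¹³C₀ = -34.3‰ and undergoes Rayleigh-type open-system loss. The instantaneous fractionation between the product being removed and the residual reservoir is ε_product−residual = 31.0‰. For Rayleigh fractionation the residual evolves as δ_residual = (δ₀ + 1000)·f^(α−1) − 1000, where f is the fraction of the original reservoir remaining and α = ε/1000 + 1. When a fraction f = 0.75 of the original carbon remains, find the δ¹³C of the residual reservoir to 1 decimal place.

Rayleigh residual: δ_res = (δ₀ + 1000)·f^(α−1) − 1000
α = ε/1000 + 1 = 1.03100, so α − 1 = 0.03100
f^(α−1) = 0.75^(0.03100) = 0.991122
δ_res = (-34.3 + 1000) × 0.991122 − 1000 = 957.126 − 1000 = -42.87‰

-42.9‰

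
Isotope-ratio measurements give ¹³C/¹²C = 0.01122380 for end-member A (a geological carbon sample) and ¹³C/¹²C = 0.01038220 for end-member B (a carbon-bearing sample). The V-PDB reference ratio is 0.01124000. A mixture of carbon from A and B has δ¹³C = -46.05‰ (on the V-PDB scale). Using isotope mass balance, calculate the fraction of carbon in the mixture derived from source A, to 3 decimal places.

0.404

δ_A = (0.01122380/0.01124000 − 1)×1000 = (0.998559 − 1)×1000 = -1.441‰
δ_B = (0.01038220/0.01124000 − 1)×1000 = (0.923683 − 1)×1000 = -76.317‰
f_A = (δ_mix − δ_B)/(δ_A − δ_B) = (-46.05 − (-76.317))/(-1.441 − (-76.317))
f_A = 30.267 / 74.875 = 0.4042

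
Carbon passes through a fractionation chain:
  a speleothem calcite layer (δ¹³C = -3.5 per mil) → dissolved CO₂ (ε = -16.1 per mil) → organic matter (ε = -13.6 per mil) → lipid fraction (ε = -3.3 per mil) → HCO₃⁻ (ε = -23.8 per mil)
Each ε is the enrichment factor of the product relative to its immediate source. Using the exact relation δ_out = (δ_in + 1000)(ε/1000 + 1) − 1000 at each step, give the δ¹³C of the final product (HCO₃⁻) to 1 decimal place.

-59.0 per mil

step 1: δ = (-3.50 + 1000)·(-16.1/1000 + 1) − 1000 = -19.54 per mil
step 2: δ = (-19.54 + 1000)·(-13.6/1000 + 1) − 1000 = -32.88 per mil
step 3: δ = (-32.88 + 1000)·(-3.3/1000 + 1) − 1000 = -36.07 per mil
step 4: δ = (-36.07 + 1000)·(-23.8/1000 + 1) − 1000 = -59.01 per mil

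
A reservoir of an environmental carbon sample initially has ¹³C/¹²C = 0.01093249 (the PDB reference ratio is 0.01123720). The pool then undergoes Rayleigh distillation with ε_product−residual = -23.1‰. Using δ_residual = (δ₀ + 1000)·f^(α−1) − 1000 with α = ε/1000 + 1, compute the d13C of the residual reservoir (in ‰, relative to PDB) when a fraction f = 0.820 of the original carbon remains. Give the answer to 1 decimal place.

δ₀ = (0.01093249/0.01123720 − 1)×1000 = (0.972884 − 1)×1000 = -27.116‰
α − 1 = ε/1000 = -0.0231
f^(α−1) = 0.820^(-0.0231) = 1.004595
δ_res = (-27.116 + 1000) × 1.004595 − 1000 = 977.354 − 1000 = -22.65‰

-22.6‰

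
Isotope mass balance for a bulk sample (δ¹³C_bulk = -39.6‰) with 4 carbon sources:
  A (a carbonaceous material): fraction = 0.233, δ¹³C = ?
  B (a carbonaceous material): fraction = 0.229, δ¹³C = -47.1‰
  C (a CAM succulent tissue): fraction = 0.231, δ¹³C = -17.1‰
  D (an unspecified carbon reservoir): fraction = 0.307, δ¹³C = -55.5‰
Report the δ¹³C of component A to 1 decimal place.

-33.6‰

Isotope mass balance: δ_bulk = Σ fᵢ·δᵢ.
-39.6 = 0.233×δ_A + 0.229×(-47.1) + 0.231×(-17.1) + 0.307×(-55.5)
0.233·δ_A = -39.6 − (-31.774) = -7.826
δ_A = -7.826 / 0.233 = -33.59‰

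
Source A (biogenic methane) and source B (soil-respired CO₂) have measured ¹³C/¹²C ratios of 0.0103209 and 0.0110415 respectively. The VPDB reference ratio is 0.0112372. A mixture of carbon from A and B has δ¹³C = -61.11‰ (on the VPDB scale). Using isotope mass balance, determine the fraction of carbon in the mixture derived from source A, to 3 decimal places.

δ_A = (0.0103209/0.0112372 − 1)×1000 = (0.918458 − 1)×1000 = -81.542‰
δ_B = (0.0110415/0.0112372 − 1)×1000 = (0.982585 − 1)×1000 = -17.415‰
f_A = (δ_mix − δ_B)/(δ_A − δ_B) = (-61.11 − (-17.415))/(-81.542 − (-17.415))
f_A = -43.695 / -64.126 = 0.6814

0.681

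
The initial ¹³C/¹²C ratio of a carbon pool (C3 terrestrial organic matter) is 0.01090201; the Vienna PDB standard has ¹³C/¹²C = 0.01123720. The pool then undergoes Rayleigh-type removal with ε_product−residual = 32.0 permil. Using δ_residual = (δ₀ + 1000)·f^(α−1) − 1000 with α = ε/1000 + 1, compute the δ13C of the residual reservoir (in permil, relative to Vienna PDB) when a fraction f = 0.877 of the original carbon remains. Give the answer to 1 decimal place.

δ₀ = (0.01090201/0.01123720 − 1)×1000 = (0.970171 − 1)×1000 = -29.829 permil
α − 1 = ε/1000 = 0.0320
f^(α−1) = 0.877^(0.0320) = 0.995809
δ_res = (-29.829 + 1000) × 0.995809 − 1000 = 966.105 − 1000 = -33.89 permil

-33.9 permil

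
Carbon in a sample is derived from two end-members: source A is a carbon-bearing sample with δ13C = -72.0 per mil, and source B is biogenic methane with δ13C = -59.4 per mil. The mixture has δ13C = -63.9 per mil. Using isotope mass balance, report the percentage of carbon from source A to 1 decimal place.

35.7%

δ_mix = f_A·δ_A + (1 − f_A)·δ_B  ⇒  f_A = (δ_mix − δ_B)/(δ_A − δ_B)
f_A = (-63.9 − (-59.4)) / (-72.0 − (-59.4))
f_A = -4.5 / -12.6 = 0.3571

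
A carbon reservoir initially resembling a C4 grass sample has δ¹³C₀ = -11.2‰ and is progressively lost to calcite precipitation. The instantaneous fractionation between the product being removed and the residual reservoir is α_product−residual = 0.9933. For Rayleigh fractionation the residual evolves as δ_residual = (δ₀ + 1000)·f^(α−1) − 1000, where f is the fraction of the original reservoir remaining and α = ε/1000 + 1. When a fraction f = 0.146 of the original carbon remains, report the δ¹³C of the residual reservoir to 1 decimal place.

1.6‰

Rayleigh residual: δ_res = (δ₀ + 1000)·f^(α−1) − 1000
α − 1 = -0.00670
f^(α−1) = 0.146^(-0.00670) = 1.012975
δ_res = (-11.2 + 1000) × 1.012975 − 1000 = 1001.630 − 1000 = 1.63‰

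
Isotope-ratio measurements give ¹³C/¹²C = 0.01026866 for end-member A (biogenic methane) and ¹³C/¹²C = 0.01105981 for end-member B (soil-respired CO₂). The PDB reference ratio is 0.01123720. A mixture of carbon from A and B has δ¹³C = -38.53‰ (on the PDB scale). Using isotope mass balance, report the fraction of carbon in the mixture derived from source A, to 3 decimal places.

δ_A = (0.01026866/0.01123720 − 1)×1000 = (0.913809 − 1)×1000 = -86.191‰
δ_B = (0.01105981/0.01123720 − 1)×1000 = (0.984214 − 1)×1000 = -15.786‰
f_A = (δ_mix − δ_B)/(δ_A − δ_B) = (-38.53 − (-15.786))/(-86.191 − (-15.786))
f_A = -22.744 / -70.405 = 0.3230

0.323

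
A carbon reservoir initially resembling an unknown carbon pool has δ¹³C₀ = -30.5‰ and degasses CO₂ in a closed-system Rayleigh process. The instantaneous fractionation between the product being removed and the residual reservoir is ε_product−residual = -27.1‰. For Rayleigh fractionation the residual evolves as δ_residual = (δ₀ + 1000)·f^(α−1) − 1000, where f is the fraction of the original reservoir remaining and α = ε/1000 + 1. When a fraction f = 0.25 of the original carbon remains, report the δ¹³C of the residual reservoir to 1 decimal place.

6.6‰

Rayleigh residual: δ_res = (δ₀ + 1000)·f^(α−1) − 1000
α = ε/1000 + 1 = 0.97290, so α − 1 = -0.02710
f^(α−1) = 0.25^(-0.02710) = 1.038283
δ_res = (-30.5 + 1000) × 1.038283 − 1000 = 1006.616 − 1000 = 6.62‰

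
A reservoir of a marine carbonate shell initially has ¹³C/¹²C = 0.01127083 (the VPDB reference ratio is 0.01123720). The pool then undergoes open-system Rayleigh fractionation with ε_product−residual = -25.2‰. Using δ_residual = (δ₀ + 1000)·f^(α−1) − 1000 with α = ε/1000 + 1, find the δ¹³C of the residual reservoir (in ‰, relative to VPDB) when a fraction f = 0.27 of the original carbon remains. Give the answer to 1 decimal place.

δ₀ = (0.01127083/0.01123720 − 1)×1000 = (1.002993 − 1)×1000 = 2.993‰
α − 1 = ε/1000 = -0.0252
f^(α−1) = 0.27^(-0.0252) = 1.033546
δ_res = (2.993 + 1000) × 1.033546 − 1000 = 1036.639 − 1000 = 36.64‰

36.6‰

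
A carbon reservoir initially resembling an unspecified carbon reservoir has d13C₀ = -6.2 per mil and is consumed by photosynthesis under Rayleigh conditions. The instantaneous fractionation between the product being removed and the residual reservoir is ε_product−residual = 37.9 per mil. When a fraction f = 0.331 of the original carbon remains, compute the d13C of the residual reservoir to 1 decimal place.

Rayleigh residual: δ_res = (δ₀ + 1000)·f^(α−1) − 1000
α = ε/1000 + 1 = 1.03790, so α − 1 = 0.03790
f^(α−1) = 0.331^(0.03790) = 0.958962
δ_res = (-6.2 + 1000) × 0.958962 − 1000 = 953.017 − 1000 = -46.98 per mil

-47.0 per mil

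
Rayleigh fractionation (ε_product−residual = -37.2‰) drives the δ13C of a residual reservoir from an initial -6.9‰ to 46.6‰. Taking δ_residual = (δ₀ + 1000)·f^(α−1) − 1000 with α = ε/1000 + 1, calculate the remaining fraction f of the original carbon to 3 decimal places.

α − 1 = ε/1000 = -0.0372
(δ_res + 1000)/(δ₀ + 1000) = (46.6 + 1000)/(-6.9 + 1000) = 1046.6/993.1 = 1.053872
f = 1.053872^(1/-0.0372) = exp(ln(1.053872)/-0.0372) = exp(0.05247/-0.0372)
f = exp(-1.4105) = 0.2440

0.244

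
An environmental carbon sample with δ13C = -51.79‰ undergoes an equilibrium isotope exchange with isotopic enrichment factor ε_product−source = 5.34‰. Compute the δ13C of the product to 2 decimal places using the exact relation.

-46.73‰

Exactly, δ_product = (δ_source + 1000)·(ε/1000 + 1) − 1000.
δ_product = (-51.79 + 1000) × (5.34/1000 + 1) − 1000
δ_product = -46.727‰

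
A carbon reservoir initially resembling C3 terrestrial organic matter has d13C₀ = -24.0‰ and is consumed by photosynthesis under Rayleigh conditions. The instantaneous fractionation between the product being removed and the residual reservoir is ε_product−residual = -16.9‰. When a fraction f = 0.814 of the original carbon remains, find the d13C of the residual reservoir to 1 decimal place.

-20.6‰

Rayleigh residual: δ_res = (δ₀ + 1000)·f^(α−1) − 1000
α = ε/1000 + 1 = 0.98310, so α − 1 = -0.01690
f^(α−1) = 0.814^(-0.01690) = 1.003484
δ_res = (-24.0 + 1000) × 1.003484 − 1000 = 979.400 − 1000 = -20.60‰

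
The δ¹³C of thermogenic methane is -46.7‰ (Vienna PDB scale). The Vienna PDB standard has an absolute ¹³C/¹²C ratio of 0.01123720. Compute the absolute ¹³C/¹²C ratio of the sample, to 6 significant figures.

R_sample = R_standard × (δ¹³C/1000 + 1)
R_sample = 0.01123720 × (-46.7/1000 + 1) = 0.01123720 × 0.953300
R_sample = 0.0107124

0.0107124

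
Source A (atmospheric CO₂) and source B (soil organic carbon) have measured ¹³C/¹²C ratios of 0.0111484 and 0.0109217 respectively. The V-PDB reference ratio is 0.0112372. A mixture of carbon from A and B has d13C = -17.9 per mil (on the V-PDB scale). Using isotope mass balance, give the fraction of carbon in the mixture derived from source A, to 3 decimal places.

δ_A = (0.0111484/0.0112372 − 1)×1000 = (0.992098 − 1)×1000 = -7.902 per mil
δ_B = (0.0109217/0.0112372 − 1)×1000 = (0.971924 − 1)×1000 = -28.076 per mil
f_A = (δ_mix − δ_B)/(δ_A − δ_B) = (-17.9 − (-28.076))/(-7.902 − (-28.076))
f_A = 10.176 / 20.174 = 0.5044

0.504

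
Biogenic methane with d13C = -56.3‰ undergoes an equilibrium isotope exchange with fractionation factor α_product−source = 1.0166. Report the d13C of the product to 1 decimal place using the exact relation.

-40.6‰

δ_product = (δ_source + 1000)·α − 1000
δ_product = (-56.3 + 1000) × 1.0166 − 1000
δ_product = 959.365 − 1000 = -40.63‰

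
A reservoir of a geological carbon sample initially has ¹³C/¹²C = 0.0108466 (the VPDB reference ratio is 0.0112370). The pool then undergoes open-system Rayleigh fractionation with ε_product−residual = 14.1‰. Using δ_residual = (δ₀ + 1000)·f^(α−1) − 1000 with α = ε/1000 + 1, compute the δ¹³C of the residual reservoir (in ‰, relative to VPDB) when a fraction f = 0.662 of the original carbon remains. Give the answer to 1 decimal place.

δ₀ = (0.0108466/0.0112370 − 1)×1000 = (0.965258 − 1)×1000 = -34.742‰
α − 1 = ε/1000 = 0.0141
f^(α−1) = 0.662^(0.0141) = 0.994201
δ_res = (-34.742 + 1000) × 0.994201 − 1000 = 959.660 − 1000 = -40.34‰

-40.3‰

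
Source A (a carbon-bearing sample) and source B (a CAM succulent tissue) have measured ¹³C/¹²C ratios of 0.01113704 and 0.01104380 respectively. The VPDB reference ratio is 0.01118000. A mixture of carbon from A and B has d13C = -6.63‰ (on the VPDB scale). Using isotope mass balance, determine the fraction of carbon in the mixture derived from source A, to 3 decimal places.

0.666

δ_A = (0.01113704/0.01118000 − 1)×1000 = (0.996157 − 1)×1000 = -3.843‰
δ_B = (0.01104380/0.01118000 − 1)×1000 = (0.987818 − 1)×1000 = -12.182‰
f_A = (δ_mix − δ_B)/(δ_A − δ_B) = (-6.63 − (-12.182))/(-3.843 − (-12.182))
f_A = 5.552 / 8.340 = 0.6658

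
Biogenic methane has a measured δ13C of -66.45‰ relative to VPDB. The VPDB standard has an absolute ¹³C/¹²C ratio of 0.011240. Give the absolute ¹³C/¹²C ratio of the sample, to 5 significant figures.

R_sample = R_standard × (δ13C/1000 + 1)
R_sample = 0.011240 × (-66.45/1000 + 1) = 0.011240 × 0.933550
R_sample = 0.0104931

0.010493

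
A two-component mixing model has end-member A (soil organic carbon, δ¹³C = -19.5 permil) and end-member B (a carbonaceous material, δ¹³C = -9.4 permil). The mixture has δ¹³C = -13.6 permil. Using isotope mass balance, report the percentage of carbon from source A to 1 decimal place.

δ_mix = f_A·δ_A + (1 − f_A)·δ_B  ⇒  f_A = (δ_mix − δ_B)/(δ_A − δ_B)
f_A = (-13.6 − (-9.4)) / (-19.5 − (-9.4))
f_A = -4.2 / -10.1 = 0.4158

41.6%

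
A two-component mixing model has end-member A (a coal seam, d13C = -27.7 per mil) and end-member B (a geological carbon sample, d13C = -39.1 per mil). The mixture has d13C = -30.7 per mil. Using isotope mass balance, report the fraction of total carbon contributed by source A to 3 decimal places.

0.737

δ_mix = f_A·δ_A + (1 − f_A)·δ_B  ⇒  f_A = (δ_mix − δ_B)/(δ_A − δ_B)
f_A = (-30.7 − (-39.1)) / (-27.7 − (-39.1))
f_A = 8.4 / 11.4 = 0.7368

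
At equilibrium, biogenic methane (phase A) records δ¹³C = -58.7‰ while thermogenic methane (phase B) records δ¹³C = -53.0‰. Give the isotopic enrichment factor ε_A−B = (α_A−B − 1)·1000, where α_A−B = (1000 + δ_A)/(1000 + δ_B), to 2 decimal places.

α_A−B = (1000 + -58.7) / (1000 + -53.0) = 941.3 / 947.0 = 0.993981
ε_A−B = (0.993981 − 1) × 1000 = -6.019‰
(The approximation ε ≈ δ_A − δ_B would give -5.7‰.)

-6.02‰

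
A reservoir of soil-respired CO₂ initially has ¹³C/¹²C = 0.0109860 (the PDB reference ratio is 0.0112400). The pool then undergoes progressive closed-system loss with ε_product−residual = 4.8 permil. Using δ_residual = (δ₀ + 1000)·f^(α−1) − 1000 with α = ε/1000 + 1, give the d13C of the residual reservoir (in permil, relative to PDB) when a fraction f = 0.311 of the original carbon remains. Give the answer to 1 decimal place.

-28.1 permil

δ₀ = (0.0109860/0.0112400 − 1)×1000 = (0.977402 − 1)×1000 = -22.598 permil
α − 1 = ε/1000 = 0.0048
f^(α−1) = 0.311^(0.0048) = 0.994409
δ_res = (-22.598 + 1000) × 0.994409 − 1000 = 971.938 − 1000 = -28.06 permil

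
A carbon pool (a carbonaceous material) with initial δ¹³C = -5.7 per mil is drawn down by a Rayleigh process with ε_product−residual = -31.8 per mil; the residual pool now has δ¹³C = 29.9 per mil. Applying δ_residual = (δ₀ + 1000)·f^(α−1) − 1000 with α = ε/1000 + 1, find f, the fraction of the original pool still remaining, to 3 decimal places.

α − 1 = ε/1000 = -0.0318
(δ_res + 1000)/(δ₀ + 1000) = (29.9 + 1000)/(-5.7 + 1000) = 1029.9/994.3 = 1.035804
f = 1.035804^(1/-0.0318) = exp(ln(1.035804)/-0.0318) = exp(0.03518/-0.0318)
f = exp(-1.1062) = 0.3308

0.331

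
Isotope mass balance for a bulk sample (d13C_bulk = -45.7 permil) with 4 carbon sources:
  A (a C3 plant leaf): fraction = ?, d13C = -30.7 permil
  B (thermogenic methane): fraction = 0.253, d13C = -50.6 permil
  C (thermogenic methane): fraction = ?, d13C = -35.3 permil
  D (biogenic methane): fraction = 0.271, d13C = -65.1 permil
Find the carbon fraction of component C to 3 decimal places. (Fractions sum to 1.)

0.140

Let f_C and f_A be the unknown fractions; fractions sum to 1 so f_C + f_A = 0.476.
Mass balance: Σ fᵢ·δᵢ = δ_bulk ⇒ f_C·(-35.3) + f_A·(-30.7) = -45.7 − (-30.444) = -15.256
Substitute f_A = 0.476 − f_C:
f_C·(-35.3 − -30.7) = -15.256 − 0.476×(-30.7) = -0.643
f_C = -0.643 / -4.6 = 0.1398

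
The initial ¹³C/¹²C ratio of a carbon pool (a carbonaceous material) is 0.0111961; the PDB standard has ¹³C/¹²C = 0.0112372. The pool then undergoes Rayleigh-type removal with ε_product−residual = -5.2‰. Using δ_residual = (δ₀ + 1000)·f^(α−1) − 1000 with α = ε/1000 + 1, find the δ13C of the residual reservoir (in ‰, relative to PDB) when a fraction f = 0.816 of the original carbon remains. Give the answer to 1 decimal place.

-2.6‰

δ₀ = (0.0111961/0.0112372 − 1)×1000 = (0.996343 − 1)×1000 = -3.657‰
α − 1 = ε/1000 = -0.0052
f^(α−1) = 0.816^(-0.0052) = 1.001058
δ_res = (-3.657 + 1000) × 1.001058 − 1000 = 997.397 − 1000 = -2.60‰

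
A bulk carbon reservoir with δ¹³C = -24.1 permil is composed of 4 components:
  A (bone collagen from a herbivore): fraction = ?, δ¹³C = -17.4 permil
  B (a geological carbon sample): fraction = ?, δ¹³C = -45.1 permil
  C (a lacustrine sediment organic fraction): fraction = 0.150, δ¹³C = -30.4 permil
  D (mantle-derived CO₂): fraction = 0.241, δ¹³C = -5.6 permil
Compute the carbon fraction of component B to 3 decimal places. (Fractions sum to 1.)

0.274

Let f_B and f_A be the unknown fractions; fractions sum to 1 so f_B + f_A = 0.609.
Mass balance: Σ fᵢ·δᵢ = δ_bulk ⇒ f_B·(-45.1) + f_A·(-17.4) = -24.1 − (-5.910) = -18.190
Substitute f_A = 0.609 − f_B:
f_B·(-45.1 − -17.4) = -18.190 − 0.609×(-17.4) = -7.594
f_B = -7.594 / -27.7 = 0.2741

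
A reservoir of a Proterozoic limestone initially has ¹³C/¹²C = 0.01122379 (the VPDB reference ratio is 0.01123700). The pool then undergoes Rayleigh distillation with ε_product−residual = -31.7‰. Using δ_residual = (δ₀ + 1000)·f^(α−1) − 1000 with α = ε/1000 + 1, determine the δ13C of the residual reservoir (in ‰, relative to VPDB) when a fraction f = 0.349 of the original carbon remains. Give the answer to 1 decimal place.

32.7‰

δ₀ = (0.01122379/0.01123700 − 1)×1000 = (0.998824 − 1)×1000 = -1.176‰
α − 1 = ε/1000 = -0.0317
f^(α−1) = 0.349^(-0.0317) = 1.033933
δ_res = (-1.176 + 1000) × 1.033933 − 1000 = 1032.718 − 1000 = 32.72‰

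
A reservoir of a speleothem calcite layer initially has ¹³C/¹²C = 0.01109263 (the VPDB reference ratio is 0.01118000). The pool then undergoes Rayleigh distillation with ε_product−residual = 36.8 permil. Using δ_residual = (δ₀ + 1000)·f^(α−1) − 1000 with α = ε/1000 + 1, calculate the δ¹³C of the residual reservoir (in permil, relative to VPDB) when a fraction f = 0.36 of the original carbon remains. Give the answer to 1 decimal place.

-44.4 permil

δ₀ = (0.01109263/0.01118000 − 1)×1000 = (0.992185 − 1)×1000 = -7.815 permil
α − 1 = ε/1000 = 0.0368
f^(α−1) = 0.36^(0.0368) = 0.963101
δ_res = (-7.815 + 1000) × 0.963101 − 1000 = 955.575 − 1000 = -44.43 permil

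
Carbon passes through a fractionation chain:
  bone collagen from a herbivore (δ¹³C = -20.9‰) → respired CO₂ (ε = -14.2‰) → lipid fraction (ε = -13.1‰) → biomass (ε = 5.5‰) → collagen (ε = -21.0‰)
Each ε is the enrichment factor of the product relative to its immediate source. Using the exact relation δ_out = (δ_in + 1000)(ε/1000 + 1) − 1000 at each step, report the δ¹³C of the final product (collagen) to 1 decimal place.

-62.3‰

step 1: δ = (-20.90 + 1000)·(-14.2/1000 + 1) − 1000 = -34.80‰
step 2: δ = (-34.80 + 1000)·(-13.1/1000 + 1) − 1000 = -47.45‰
step 3: δ = (-47.45 + 1000)·(5.5/1000 + 1) − 1000 = -42.21‰
step 4: δ = (-42.21 + 1000)·(-21.0/1000 + 1) − 1000 = -62.32‰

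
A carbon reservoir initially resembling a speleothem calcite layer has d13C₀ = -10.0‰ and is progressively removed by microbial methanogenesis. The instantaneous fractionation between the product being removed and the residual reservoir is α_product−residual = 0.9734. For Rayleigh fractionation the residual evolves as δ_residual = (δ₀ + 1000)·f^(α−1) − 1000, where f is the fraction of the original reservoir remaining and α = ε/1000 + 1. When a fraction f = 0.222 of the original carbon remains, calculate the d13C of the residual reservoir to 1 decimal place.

Rayleigh residual: δ_res = (δ₀ + 1000)·f^(α−1) − 1000
α − 1 = -0.02660
f^(α−1) = 0.222^(-0.02660) = 1.040847
δ_res = (-10.0 + 1000) × 1.040847 − 1000 = 1030.439 − 1000 = 30.44‰

30.4‰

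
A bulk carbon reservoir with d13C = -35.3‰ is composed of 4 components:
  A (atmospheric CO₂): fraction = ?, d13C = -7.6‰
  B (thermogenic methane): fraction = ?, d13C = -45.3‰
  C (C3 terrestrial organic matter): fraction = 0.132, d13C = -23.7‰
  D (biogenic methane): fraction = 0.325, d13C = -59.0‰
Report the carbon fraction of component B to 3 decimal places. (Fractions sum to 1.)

Let f_B and f_A be the unknown fractions; fractions sum to 1 so f_B + f_A = 0.543.
Mass balance: Σ fᵢ·δᵢ = δ_bulk ⇒ f_B·(-45.3) + f_A·(-7.6) = -35.3 − (-22.303) = -12.997
Substitute f_A = 0.543 − f_B:
f_B·(-45.3 − -7.6) = -12.997 − 0.543×(-7.6) = -8.870
f_B = -8.870 / -37.7 = 0.2353

0.235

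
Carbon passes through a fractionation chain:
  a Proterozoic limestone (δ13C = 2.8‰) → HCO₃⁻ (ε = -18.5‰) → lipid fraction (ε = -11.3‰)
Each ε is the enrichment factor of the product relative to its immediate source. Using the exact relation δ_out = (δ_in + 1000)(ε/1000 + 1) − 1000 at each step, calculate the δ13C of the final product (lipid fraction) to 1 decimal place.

-26.9‰

step 1: δ = (2.80 + 1000)·(-18.5/1000 + 1) − 1000 = -15.75‰
step 2: δ = (-15.75 + 1000)·(-11.3/1000 + 1) − 1000 = -26.87‰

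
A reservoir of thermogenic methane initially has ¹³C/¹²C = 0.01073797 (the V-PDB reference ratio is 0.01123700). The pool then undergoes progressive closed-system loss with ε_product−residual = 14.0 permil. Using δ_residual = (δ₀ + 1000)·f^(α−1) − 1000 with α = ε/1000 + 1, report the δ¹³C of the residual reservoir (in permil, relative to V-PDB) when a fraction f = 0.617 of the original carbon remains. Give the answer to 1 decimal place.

δ₀ = (0.01073797/0.01123700 − 1)×1000 = (0.955590 − 1)×1000 = -44.410 permil
α − 1 = ε/1000 = 0.0140
f^(α−1) = 0.617^(0.0140) = 0.993262
δ_res = (-44.410 + 1000) × 0.993262 − 1000 = 949.152 − 1000 = -50.85 permil

-50.8 permil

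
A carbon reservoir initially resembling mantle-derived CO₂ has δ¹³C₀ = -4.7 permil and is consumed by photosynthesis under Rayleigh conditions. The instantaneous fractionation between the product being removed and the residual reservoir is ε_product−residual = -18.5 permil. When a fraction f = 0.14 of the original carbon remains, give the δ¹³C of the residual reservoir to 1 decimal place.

32.2 permil

Rayleigh residual: δ_res = (δ₀ + 1000)·f^(α−1) − 1000
α = ε/1000 + 1 = 0.98150, so α − 1 = -0.01850
f^(α−1) = 0.14^(-0.01850) = 1.037043
δ_res = (-4.7 + 1000) × 1.037043 − 1000 = 1032.169 − 1000 = 32.17 permil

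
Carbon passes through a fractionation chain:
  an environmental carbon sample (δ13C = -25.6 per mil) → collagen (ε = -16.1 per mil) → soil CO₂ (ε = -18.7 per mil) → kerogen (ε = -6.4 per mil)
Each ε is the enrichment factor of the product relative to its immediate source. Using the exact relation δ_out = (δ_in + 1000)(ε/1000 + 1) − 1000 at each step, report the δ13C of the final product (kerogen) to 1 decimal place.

-65.2 per mil

step 1: δ = (-25.60 + 1000)·(-16.1/1000 + 1) − 1000 = -41.29 per mil
step 2: δ = (-41.29 + 1000)·(-18.7/1000 + 1) − 1000 = -59.22 per mil
step 3: δ = (-59.22 + 1000)·(-6.4/1000 + 1) − 1000 = -65.24 per mil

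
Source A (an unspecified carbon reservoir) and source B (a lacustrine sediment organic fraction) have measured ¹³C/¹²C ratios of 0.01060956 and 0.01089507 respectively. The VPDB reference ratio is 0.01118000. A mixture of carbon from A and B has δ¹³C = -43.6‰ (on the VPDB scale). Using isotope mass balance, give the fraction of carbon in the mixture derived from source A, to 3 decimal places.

δ_A = (0.01060956/0.01118000 − 1)×1000 = (0.948977 − 1)×1000 = -51.023‰
δ_B = (0.01089507/0.01118000 − 1)×1000 = (0.974514 − 1)×1000 = -25.486‰
f_A = (δ_mix − δ_B)/(δ_A − δ_B) = (-43.6 − (-25.486))/(-51.023 − (-25.486))
f_A = -18.114 / -25.538 = 0.7093

0.709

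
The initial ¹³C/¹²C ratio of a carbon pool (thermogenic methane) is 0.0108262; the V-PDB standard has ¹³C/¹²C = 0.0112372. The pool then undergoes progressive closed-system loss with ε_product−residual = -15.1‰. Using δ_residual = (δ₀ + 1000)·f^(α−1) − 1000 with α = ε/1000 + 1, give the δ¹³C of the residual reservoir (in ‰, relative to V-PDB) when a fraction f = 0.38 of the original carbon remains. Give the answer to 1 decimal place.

-22.4‰

δ₀ = (0.0108262/0.0112372 − 1)×1000 = (0.963425 − 1)×1000 = -36.575‰
α − 1 = ε/1000 = -0.0151
f^(α−1) = 0.38^(-0.0151) = 1.014718
δ_res = (-36.575 + 1000) × 1.014718 − 1000 = 977.605 − 1000 = -22.40‰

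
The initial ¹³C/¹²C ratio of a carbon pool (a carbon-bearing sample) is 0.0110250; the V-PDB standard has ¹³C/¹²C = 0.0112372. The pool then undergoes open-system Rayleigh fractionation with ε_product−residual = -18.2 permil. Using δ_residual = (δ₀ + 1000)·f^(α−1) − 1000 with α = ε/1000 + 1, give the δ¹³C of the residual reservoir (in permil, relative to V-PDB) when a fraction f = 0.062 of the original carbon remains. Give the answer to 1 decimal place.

δ₀ = (0.0110250/0.0112372 − 1)×1000 = (0.981116 − 1)×1000 = -18.884 permil
α − 1 = ε/1000 = -0.0182
f^(α−1) = 0.062^(-0.0182) = 1.051910
δ_res = (-18.884 + 1000) × 1.051910 − 1000 = 1032.046 − 1000 = 32.05 permil

32.0 permil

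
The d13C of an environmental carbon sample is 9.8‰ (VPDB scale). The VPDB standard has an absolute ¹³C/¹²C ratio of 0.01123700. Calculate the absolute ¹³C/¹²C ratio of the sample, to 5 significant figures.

0.011347

R_sample = R_standard × (d13C/1000 + 1)
R_sample = 0.01123700 × (9.8/1000 + 1) = 0.01123700 × 1.009800
R_sample = 0.0113471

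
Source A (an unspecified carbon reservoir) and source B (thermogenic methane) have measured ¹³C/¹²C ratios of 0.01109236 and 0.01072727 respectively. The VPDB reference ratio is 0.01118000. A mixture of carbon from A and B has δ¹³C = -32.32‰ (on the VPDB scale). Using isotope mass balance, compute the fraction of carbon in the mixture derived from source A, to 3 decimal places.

δ_A = (0.01109236/0.01118000 − 1)×1000 = (0.992161 − 1)×1000 = -7.839‰
δ_B = (0.01072727/0.01118000 − 1)×1000 = (0.959505 − 1)×1000 = -40.495‰
f_A = (δ_mix − δ_B)/(δ_A − δ_B) = (-32.32 − (-40.495))/(-7.839 − (-40.495))
f_A = 8.175 / 32.656 = 0.2503

0.250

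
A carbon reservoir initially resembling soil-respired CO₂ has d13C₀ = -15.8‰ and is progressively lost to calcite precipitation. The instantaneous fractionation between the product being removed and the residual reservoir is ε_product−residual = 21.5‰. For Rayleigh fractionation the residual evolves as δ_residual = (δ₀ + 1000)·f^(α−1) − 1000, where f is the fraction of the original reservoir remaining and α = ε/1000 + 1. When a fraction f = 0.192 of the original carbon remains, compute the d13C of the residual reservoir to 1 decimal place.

Rayleigh residual: δ_res = (δ₀ + 1000)·f^(α−1) − 1000
α = ε/1000 + 1 = 1.02150, so α − 1 = 0.02150
f^(α−1) = 0.192^(0.02150) = 0.965141
δ_res = (-15.8 + 1000) × 0.965141 − 1000 = 949.892 − 1000 = -50.11‰

-50.1‰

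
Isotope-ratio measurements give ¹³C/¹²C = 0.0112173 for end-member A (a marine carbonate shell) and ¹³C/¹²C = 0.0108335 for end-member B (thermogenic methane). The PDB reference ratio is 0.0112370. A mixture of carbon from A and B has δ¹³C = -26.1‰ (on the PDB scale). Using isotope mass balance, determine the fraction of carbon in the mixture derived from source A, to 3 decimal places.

δ_A = (0.0112173/0.0112370 − 1)×1000 = (0.998247 − 1)×1000 = -1.753‰
δ_B = (0.0108335/0.0112370 − 1)×1000 = (0.964092 − 1)×1000 = -35.908‰
f_A = (δ_mix − δ_B)/(δ_A − δ_B) = (-26.1 − (-35.908))/(-1.753 − (-35.908))
f_A = 9.808 / 34.155 = 0.2872

0.287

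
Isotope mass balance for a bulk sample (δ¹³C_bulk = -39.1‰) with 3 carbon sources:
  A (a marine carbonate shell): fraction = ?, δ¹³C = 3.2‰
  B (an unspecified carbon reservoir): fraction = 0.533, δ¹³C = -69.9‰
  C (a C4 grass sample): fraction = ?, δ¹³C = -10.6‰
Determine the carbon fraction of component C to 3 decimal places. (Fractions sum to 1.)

0.242

Let f_C and f_A be the unknown fractions; fractions sum to 1 so f_C + f_A = 0.467.
Mass balance: Σ fᵢ·δᵢ = δ_bulk ⇒ f_C·(-10.6) + f_A·(3.2) = -39.1 − (-37.257) = -1.843
Substitute f_A = 0.467 − f_C:
f_C·(-10.6 − 3.2) = -1.843 − 0.467×(3.2) = -3.338
f_C = -3.338 / -13.8 = 0.2419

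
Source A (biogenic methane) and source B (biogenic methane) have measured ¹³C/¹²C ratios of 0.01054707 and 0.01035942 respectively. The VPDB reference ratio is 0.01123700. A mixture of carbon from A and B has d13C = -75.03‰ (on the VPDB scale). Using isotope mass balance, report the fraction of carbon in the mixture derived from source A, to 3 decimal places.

0.184

δ_A = (0.01054707/0.01123700 − 1)×1000 = (0.938602 − 1)×1000 = -61.398‰
δ_B = (0.01035942/0.01123700 − 1)×1000 = (0.921903 − 1)×1000 = -78.097‰
f_A = (δ_mix − δ_B)/(δ_A − δ_B) = (-75.03 − (-78.097))/(-61.398 − (-78.097))
f_A = 3.067 / 16.699 = 0.1837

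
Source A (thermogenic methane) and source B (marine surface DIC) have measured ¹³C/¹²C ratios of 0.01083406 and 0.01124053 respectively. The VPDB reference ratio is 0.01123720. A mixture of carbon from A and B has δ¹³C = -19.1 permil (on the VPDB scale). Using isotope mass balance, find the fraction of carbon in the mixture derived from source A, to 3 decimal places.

0.536

δ_A = (0.01083406/0.01123720 − 1)×1000 = (0.964125 − 1)×1000 = -35.875 permil
δ_B = (0.01124053/0.01123720 − 1)×1000 = (1.000296 − 1)×1000 = 0.296 permil
f_A = (δ_mix − δ_B)/(δ_A − δ_B) = (-19.1 − (0.296))/(-35.875 − (0.296))
f_A = -19.396 / -36.172 = 0.5362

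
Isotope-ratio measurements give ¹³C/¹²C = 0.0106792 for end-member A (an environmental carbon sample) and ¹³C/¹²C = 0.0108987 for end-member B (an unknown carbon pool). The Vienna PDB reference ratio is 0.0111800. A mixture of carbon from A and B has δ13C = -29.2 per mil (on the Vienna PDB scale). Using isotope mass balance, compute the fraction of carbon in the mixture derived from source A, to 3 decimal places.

δ_A = (0.0106792/0.0111800 − 1)×1000 = (0.955206 − 1)×1000 = -44.794 per mil
δ_B = (0.0108987/0.0111800 − 1)×1000 = (0.974839 − 1)×1000 = -25.161 per mil
f_A = (δ_mix − δ_B)/(δ_A − δ_B) = (-29.2 − (-25.161))/(-44.794 − (-25.161))
f_A = -4.039 / -19.633 = 0.2057

0.206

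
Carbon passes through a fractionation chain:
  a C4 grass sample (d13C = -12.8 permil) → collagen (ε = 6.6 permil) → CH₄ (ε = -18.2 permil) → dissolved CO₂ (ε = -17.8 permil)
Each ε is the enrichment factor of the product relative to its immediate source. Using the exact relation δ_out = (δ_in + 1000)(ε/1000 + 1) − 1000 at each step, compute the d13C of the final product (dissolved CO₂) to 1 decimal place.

-41.7 permil

step 1: δ = (-12.80 + 1000)·(6.6/1000 + 1) − 1000 = -6.28 permil
step 2: δ = (-6.28 + 1000)·(-18.2/1000 + 1) − 1000 = -24.37 permil
step 3: δ = (-24.37 + 1000)·(-17.8/1000 + 1) − 1000 = -41.74 permil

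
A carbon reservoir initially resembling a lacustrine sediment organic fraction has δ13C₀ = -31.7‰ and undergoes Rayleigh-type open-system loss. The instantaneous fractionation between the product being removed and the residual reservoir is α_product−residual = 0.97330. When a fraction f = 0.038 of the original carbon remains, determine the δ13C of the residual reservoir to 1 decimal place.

Rayleigh residual: δ_res = (δ₀ + 1000)·f^(α−1) − 1000
α − 1 = -0.02670
f^(α−1) = 0.038^(-0.02670) = 1.091239
δ_res = (-31.7 + 1000) × 1.091239 − 1000 = 1056.646 − 1000 = 56.65‰

56.6‰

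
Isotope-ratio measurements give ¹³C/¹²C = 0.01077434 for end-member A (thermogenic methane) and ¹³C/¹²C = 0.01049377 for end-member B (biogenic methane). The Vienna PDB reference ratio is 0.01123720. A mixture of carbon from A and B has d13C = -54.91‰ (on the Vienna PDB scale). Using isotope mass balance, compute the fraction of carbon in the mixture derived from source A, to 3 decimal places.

0.450

δ_A = (0.01077434/0.01123720 − 1)×1000 = (0.958810 − 1)×1000 = -41.190‰
δ_B = (0.01049377/0.01123720 − 1)×1000 = (0.933842 − 1)×1000 = -66.158‰
f_A = (δ_mix − δ_B)/(δ_A − δ_B) = (-54.91 − (-66.158))/(-41.190 − (-66.158))
f_A = 11.248 / 24.968 = 0.4505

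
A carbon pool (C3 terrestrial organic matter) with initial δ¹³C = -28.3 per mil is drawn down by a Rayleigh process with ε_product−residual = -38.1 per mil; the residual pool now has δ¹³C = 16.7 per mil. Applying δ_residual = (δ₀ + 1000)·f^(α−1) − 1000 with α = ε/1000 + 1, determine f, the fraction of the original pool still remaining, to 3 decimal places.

0.305

α − 1 = ε/1000 = -0.0381
(δ_res + 1000)/(δ₀ + 1000) = (16.7 + 1000)/(-28.3 + 1000) = 1016.7/971.7 = 1.046311
f = 1.046311^(1/-0.0381) = exp(ln(1.046311)/-0.0381) = exp(0.04527/-0.0381)
f = exp(-1.1882) = 0.3048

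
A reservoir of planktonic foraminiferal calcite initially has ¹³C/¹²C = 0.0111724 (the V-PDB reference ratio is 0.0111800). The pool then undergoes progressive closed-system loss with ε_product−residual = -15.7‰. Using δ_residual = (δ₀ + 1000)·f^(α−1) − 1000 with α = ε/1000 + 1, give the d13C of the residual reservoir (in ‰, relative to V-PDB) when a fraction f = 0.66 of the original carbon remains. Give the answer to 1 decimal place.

5.9‰

δ₀ = (0.0111724/0.0111800 − 1)×1000 = (0.999320 − 1)×1000 = -0.680‰
α − 1 = ε/1000 = -0.0157
f^(α−1) = 0.66^(-0.0157) = 1.006545
δ_res = (-0.680 + 1000) × 1.006545 − 1000 = 1005.861 − 1000 = 5.86‰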